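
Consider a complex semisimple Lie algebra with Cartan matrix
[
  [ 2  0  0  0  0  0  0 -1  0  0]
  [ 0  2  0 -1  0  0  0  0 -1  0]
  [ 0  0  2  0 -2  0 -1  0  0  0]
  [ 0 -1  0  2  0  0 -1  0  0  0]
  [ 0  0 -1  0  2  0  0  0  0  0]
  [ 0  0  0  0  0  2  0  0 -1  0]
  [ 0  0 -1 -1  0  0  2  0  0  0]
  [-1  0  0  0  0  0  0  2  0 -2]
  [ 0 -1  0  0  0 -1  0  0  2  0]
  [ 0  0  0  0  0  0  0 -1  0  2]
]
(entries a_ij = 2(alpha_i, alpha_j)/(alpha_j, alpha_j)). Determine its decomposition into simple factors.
The diagram associated to this matrix has two connected components: the simple roots {alpha_1, alpha_8, alpha_10} form a chain of 3 nodes with a double edge at one end; the terminal node there is the unique short simple root (B_3), and {alpha_2, alpha_3, alpha_4, alpha_5, alpha_6, alpha_7, alpha_9} form a chain of 7 nodes with a double edge at one end; the terminal node there is the unique short simple root (B_7). A semisimple Lie algebra decomposes uniquely as the direct sum of simple ideals, one per connected component of its Dynkin diagram, so g ≅ B_3 ⊕ B_7 (dimension 21 + 105 = 126).

B_3 (so(7)) + B_7 (so(15))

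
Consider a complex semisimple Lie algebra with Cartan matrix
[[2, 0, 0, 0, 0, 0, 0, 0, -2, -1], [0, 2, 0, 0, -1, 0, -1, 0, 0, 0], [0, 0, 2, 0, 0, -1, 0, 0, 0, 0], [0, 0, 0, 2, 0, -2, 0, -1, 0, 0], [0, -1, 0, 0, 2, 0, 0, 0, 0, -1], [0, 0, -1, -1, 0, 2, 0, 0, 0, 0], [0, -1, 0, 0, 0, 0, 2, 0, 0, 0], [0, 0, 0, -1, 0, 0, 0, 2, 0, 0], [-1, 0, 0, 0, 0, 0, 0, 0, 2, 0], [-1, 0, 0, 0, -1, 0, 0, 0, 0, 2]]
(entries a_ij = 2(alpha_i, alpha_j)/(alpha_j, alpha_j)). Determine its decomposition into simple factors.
The diagram associated to this matrix has two connected components: the simple roots {alpha_1, alpha_2, alpha_5, alpha_7, alpha_9, alpha_10} form a chain of 6 nodes with a double edge at one end; the terminal node there is the unique short simple root (B_6), and {alpha_3, alpha_4, alpha_6, alpha_8} form a chain of 4 nodes with a double edge between the middle two (F_4). A semisimple Lie algebra decomposes uniquely as the direct sum of simple ideals, one per connected component of its Dynkin diagram, so g ≅ B_6 ⊕ F_4 (dimension 78 + 52 = 130).

type B_6 + type F_4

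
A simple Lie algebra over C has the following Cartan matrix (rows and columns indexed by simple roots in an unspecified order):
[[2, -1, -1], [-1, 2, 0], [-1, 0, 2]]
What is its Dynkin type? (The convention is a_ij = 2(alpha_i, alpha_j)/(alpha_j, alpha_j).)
type A_3

The matrix has rank 3 with 2's on the diagonal. Reading the off-diagonal entries as Dynkin edges (a single edge where a_ij = a_ji = -1; a double or triple edge where a_ij * a_ji = 2 or 3), the diagram is a chain of 3 nodes with single edges (A_3). One simple-root ordering that puts it in standard form is (alpha_3, alpha_1, alpha_2). So the algebra is type A_3, i.e. sl(4).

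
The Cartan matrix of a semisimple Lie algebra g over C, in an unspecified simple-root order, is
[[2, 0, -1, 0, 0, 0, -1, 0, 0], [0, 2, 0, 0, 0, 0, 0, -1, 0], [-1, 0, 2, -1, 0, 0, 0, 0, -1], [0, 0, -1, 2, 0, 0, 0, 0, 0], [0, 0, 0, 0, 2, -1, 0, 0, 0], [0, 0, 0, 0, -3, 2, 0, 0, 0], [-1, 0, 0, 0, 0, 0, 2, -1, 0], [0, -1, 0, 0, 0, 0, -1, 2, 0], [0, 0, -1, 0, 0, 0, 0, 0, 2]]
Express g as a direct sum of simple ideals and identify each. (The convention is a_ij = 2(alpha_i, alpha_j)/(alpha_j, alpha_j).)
The diagram associated to this matrix has two connected components: the simple roots {alpha_1, alpha_2, alpha_3, alpha_4, alpha_7, alpha_8, alpha_9} form a chain of 5 nodes with a fork of two nodes at one end (D_7), and {alpha_5, alpha_6} form two nodes joined by a triple edge (G_2). A semisimple Lie algebra decomposes uniquely as the direct sum of simple ideals, one per connected component of its Dynkin diagram, so g ≅ D_7 ⊕ G_2 (dimension 91 + 14 = 105).

D_7 + G_2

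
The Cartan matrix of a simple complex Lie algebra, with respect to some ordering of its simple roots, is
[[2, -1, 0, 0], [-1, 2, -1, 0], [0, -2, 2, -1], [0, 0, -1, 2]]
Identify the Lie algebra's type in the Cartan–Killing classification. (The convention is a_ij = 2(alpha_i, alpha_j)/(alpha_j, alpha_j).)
The matrix has rank 4 with 2's on the diagonal. Reading the off-diagonal entries as Dynkin edges (a single edge where a_ij = a_ji = -1; a double or triple edge where a_ij * a_ji = 2 or 3), the diagram is a chain of 4 nodes with a double edge between the middle two (F_4). One simple-root ordering that puts it in standard form is (alpha_4, alpha_3, alpha_2, alpha_1). So the algebra is type F_4.

F4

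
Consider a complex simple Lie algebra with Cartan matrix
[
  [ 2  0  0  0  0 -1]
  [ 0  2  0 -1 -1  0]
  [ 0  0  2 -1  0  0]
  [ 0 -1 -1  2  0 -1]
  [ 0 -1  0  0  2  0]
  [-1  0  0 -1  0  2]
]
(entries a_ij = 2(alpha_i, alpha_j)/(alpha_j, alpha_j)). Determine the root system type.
E_6

The matrix has rank 6 with 2's on the diagonal. Reading the off-diagonal entries as Dynkin edges (a single edge where a_ij = a_ji = -1; a double or triple edge where a_ij * a_ji = 2 or 3), the diagram is a chain of 5 nodes with one extra node attached to the third node from one end (E_6). One simple-root ordering that puts it in standard form is (alpha_1, alpha_3, alpha_6, alpha_4, alpha_2, alpha_5). So the algebra is type E_6.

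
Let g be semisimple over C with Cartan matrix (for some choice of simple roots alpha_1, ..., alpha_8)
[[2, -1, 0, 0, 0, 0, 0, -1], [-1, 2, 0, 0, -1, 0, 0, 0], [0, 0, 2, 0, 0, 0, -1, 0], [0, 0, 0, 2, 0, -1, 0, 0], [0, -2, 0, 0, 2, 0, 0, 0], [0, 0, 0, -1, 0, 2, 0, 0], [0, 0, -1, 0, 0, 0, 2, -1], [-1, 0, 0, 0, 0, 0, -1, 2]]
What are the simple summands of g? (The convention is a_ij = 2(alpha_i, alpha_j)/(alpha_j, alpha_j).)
A_2 ⊕ C_6

The diagram associated to this matrix has two connected components: the simple roots {alpha_4, alpha_6} form a chain of 2 nodes with single edges (A_2), and {alpha_1, alpha_2, alpha_3, alpha_5, alpha_7, alpha_8} form a chain of 6 nodes with a double edge at one end; the terminal node there is the unique long simple root (C_6). A semisimple Lie algebra decomposes uniquely as the direct sum of simple ideals, one per connected component of its Dynkin diagram, so g ≅ A_2 ⊕ C_6 (dimension 8 + 78 = 86).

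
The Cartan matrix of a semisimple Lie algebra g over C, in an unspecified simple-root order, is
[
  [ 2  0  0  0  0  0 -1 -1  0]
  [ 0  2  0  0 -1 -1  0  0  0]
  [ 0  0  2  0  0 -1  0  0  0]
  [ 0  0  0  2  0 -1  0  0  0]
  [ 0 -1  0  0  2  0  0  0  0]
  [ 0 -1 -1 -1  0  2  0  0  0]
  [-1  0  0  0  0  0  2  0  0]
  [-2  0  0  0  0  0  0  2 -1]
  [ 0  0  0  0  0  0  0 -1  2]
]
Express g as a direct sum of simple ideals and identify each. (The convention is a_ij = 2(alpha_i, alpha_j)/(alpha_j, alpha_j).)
D5 ⊕ F4

The diagram associated to this matrix has two connected components: the simple roots {alpha_2, alpha_3, alpha_4, alpha_5, alpha_6} form a chain of 3 nodes with a fork of two nodes at one end (D_5), and {alpha_1, alpha_7, alpha_8, alpha_9} form a chain of 4 nodes with a double edge between the middle two (F_4). A semisimple Lie algebra decomposes uniquely as the direct sum of simple ideals, one per connected component of its Dynkin diagram, so g ≅ D_5 ⊕ F_4 (dimension 45 + 52 = 97).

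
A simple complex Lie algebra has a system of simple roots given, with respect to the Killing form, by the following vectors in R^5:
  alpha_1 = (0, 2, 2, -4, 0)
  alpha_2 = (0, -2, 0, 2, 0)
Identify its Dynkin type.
Compute the Cartan integers a_ij = 2(alpha_i, alpha_j)/(alpha_j, alpha_j); the resulting 2x2 Cartan matrix is
[[2, -3], [-1, 2]].
The roots have two lengths (squared-length ratio 3:1); the short ones are alpha_{2}. The associated Dynkin diagram is two nodes joined by a triple edge (G_2), so the type is G_2.

G_2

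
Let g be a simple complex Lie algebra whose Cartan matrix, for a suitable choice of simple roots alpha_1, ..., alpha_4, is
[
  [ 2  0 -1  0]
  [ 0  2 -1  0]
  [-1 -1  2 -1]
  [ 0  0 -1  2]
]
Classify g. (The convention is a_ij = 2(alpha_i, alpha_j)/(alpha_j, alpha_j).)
The matrix has rank 4 with 2's on the diagonal. Reading the off-diagonal entries as Dynkin edges (a single edge where a_ij = a_ji = -1; a double or triple edge where a_ij * a_ji = 2 or 3), the diagram is a chain of 2 nodes with a fork of two nodes at one end (D_4). One simple-root ordering that puts it in standard form is (alpha_1, alpha_3, alpha_2, alpha_4). So the algebra is type D_4, i.e. so(8).

D_4 (so(8))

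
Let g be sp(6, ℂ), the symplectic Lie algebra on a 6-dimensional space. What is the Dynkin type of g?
C3

This is sp(6), which has dimension 6(6+1)/2 = 21 and rank 6/2 = 3. In the classification of classical Lie algebras, the symplectic algebra sp(2n) has type C_n; here n = 3, so the Dynkin diagram is a chain of 3 nodes with a double edge at one end; the terminal node there is the unique long simple root (C_3). Hence the type is C_3.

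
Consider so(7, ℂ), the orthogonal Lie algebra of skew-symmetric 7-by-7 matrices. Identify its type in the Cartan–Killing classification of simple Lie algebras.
B_3

This is so(7) with 7 odd, which has dimension 7(7-1)/2 = 21 and rank (7-1)/2 = 3. In the classification of classical Lie algebras, the orthogonal algebra so(2n+1) in an odd number of variables has type B_n; here n = 3, so the Dynkin diagram is a chain of 3 nodes with a double edge at one end; the terminal node there is the unique short simple root (B_3). Hence the type is B_3.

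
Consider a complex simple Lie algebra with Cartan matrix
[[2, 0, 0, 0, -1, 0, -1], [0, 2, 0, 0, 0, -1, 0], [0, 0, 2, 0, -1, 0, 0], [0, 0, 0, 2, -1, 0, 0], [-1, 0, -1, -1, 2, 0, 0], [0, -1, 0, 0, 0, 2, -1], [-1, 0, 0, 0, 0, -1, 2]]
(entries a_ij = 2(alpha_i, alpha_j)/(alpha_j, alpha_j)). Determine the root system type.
The matrix has rank 7 with 2's on the diagonal. Reading the off-diagonal entries as Dynkin edges (a single edge where a_ij = a_ji = -1; a double or triple edge where a_ij * a_ji = 2 or 3), the diagram is a chain of 5 nodes with a fork of two nodes at one end (D_7). One simple-root ordering that puts it in standard form is (alpha_2, alpha_6, alpha_7, alpha_1, alpha_5, alpha_4, alpha_3). So the algebra is type D_7, i.e. so(14).

D7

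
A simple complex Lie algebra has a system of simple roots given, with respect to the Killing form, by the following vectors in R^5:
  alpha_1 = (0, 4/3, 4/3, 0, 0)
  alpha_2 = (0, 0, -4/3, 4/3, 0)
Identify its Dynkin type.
A_2

Compute the Cartan integers a_ij = 2(alpha_i, alpha_j)/(alpha_j, alpha_j); the resulting 2x2 Cartan matrix is
[[2, -1], [-1, 2]].
All simple roots have the same length, so the diagram is simply laced. The associated Dynkin diagram is a chain of 2 nodes with single edges (A_2), so the type is A_2 (the algebra sl(3)).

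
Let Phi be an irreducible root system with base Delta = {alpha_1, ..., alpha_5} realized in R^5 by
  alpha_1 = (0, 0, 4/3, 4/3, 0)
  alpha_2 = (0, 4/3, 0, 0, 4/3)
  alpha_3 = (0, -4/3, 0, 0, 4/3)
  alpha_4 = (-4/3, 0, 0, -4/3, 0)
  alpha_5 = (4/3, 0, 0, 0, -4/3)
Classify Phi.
Compute the Cartan integers a_ij = 2(alpha_i, alpha_j)/(alpha_j, alpha_j); the resulting 5x5 Cartan matrix is
[[2, 0, 0, -1, 0], [0, 2, 0, 0, -1], [0, 0, 2, 0, -1], [-1, 0, 0, 2, -1], [0, -1, -1, -1, 2]].
All simple roots have the same length, so the diagram is simply laced. The associated Dynkin diagram is a chain of 3 nodes with a fork of two nodes at one end (D_5), so the type is D_5 (the algebra so(10)).

type D_5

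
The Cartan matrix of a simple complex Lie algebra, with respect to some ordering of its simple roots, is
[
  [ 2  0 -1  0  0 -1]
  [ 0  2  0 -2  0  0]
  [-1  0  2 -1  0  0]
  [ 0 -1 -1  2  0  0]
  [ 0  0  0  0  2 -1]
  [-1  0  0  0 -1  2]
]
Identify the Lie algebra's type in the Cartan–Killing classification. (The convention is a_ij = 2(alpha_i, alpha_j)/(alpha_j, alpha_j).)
The matrix has rank 6 with 2's on the diagonal. Reading the off-diagonal entries as Dynkin edges (a single edge where a_ij = a_ji = -1; a double or triple edge where a_ij * a_ji = 2 or 3), the diagram is a chain of 6 nodes with a double edge at one end; the terminal node there is the unique long simple root (C_6). One simple-root ordering that puts it in standard form is (alpha_5, alpha_6, alpha_1, alpha_3, alpha_4, alpha_2). So the algebra is type C_6, i.e. sp(12).

C_6 (sp(12))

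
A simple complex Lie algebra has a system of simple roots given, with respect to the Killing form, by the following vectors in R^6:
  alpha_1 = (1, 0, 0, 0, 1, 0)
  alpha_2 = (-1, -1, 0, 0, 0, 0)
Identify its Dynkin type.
Compute the Cartan integers a_ij = 2(alpha_i, alpha_j)/(alpha_j, alpha_j); the resulting 2x2 Cartan matrix is
[[2, -1], [-1, 2]].
All simple roots have the same length, so the diagram is simply laced. The associated Dynkin diagram is a chain of 2 nodes with single edges (A_2), so the type is A_2 (the algebra sl(3)).

A_2 (sl(3))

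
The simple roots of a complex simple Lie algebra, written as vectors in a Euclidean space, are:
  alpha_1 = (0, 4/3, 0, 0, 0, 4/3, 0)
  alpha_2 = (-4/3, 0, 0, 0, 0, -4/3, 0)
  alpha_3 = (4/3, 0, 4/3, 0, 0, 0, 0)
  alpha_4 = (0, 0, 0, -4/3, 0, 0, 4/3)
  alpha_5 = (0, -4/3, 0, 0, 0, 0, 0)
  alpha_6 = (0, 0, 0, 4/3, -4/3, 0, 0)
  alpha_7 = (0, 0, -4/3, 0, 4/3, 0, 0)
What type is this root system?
Compute the Cartan integers a_ij = 2(alpha_i, alpha_j)/(alpha_j, alpha_j); the resulting 7x7 Cartan matrix is
[[2, -1, 0, 0, -2, 0, 0], [-1, 2, -1, 0, 0, 0, 0], [0, -1, 2, 0, 0, 0, -1], [0, 0, 0, 2, 0, -1, 0], [-1, 0, 0, 0, 2, 0, 0], [0, 0, 0, -1, 0, 2, -1], [0, 0, -1, 0, 0, -1, 2]].
The roots have two lengths (squared-length ratio 2:1); the short ones are alpha_{5}. The associated Dynkin diagram is a chain of 7 nodes with a double edge at one end; the terminal node there is the unique short simple root (B_7), so the type is B_7 (the algebra so(15)).

B_7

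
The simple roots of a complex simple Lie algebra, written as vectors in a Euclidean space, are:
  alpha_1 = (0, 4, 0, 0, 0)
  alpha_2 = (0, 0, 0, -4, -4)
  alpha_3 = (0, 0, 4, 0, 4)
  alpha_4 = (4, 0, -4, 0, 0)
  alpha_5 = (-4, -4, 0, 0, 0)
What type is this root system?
Compute the Cartan integers a_ij = 2(alpha_i, alpha_j)/(alpha_j, alpha_j); the resulting 5x5 Cartan matrix is
[[2, 0, 0, 0, -1], [0, 2, -1, 0, 0], [0, -1, 2, -1, 0], [0, 0, -1, 2, -1], [-2, 0, 0, -1, 2]].
The roots have two lengths (squared-length ratio 2:1); the short ones are alpha_{1}. The associated Dynkin diagram is a chain of 5 nodes with a double edge at one end; the terminal node there is the unique short simple root (B_5), so the type is B_5 (the algebra so(11)).

B5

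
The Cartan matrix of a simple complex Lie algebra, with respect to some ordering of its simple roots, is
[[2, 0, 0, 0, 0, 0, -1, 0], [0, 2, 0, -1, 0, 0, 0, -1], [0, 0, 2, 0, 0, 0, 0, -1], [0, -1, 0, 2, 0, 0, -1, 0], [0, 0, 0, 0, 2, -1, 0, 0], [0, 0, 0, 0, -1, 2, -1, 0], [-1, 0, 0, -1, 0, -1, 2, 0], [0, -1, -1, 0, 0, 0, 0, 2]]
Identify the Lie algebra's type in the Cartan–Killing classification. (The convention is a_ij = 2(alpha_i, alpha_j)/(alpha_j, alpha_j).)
The matrix has rank 8 with 2's on the diagonal. Reading the off-diagonal entries as Dynkin edges (a single edge where a_ij = a_ji = -1; a double or triple edge where a_ij * a_ji = 2 or 3), the diagram is a chain of 7 nodes with one extra node attached to the third node from one end (E_8). One simple-root ordering that puts it in standard form is (alpha_5, alpha_1, alpha_6, alpha_7, alpha_4, alpha_2, alpha_8, alpha_3). So the algebra is type E_8.

E_8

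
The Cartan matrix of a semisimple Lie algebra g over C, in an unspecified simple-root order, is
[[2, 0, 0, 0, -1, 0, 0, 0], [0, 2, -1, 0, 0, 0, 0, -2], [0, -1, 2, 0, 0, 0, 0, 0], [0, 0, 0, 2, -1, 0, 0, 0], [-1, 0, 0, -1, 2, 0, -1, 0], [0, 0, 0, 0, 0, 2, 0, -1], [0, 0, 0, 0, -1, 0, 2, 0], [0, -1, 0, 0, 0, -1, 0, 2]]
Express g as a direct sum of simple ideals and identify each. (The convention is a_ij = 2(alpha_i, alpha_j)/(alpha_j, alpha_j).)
The diagram associated to this matrix has two connected components: the simple roots {alpha_1, alpha_4, alpha_5, alpha_7} form a chain of 2 nodes with a fork of two nodes at one end (D_4), and {alpha_2, alpha_3, alpha_6, alpha_8} form a chain of 4 nodes with a double edge between the middle two (F_4). A semisimple Lie algebra decomposes uniquely as the direct sum of simple ideals, one per connected component of its Dynkin diagram, so g ≅ D_4 ⊕ F_4 (dimension 28 + 52 = 80).

D4 ⊕ F4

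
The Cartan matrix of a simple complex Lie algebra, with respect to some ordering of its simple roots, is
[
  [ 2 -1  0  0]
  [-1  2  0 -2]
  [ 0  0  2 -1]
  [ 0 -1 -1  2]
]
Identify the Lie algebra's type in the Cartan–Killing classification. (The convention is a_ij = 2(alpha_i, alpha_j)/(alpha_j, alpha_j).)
F_4

The matrix has rank 4 with 2's on the diagonal. Reading the off-diagonal entries as Dynkin edges (a single edge where a_ij = a_ji = -1; a double or triple edge where a_ij * a_ji = 2 or 3), the diagram is a chain of 4 nodes with a double edge between the middle two (F_4). One simple-root ordering that puts it in standard form is (alpha_1, alpha_2, alpha_4, alpha_3). So the algebra is type F_4.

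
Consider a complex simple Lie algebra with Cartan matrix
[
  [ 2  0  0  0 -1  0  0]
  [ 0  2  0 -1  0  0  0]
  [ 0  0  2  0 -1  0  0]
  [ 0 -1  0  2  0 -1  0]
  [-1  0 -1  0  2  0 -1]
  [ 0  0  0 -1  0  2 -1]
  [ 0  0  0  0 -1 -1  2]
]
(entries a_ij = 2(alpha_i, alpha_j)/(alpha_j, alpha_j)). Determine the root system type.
type D_7

The matrix has rank 7 with 2's on the diagonal. Reading the off-diagonal entries as Dynkin edges (a single edge where a_ij = a_ji = -1; a double or triple edge where a_ij * a_ji = 2 or 3), the diagram is a chain of 5 nodes with a fork of two nodes at one end (D_7). One simple-root ordering that puts it in standard form is (alpha_2, alpha_4, alpha_6, alpha_7, alpha_5, alpha_3, alpha_1). So the algebra is type D_7, i.e. so(14).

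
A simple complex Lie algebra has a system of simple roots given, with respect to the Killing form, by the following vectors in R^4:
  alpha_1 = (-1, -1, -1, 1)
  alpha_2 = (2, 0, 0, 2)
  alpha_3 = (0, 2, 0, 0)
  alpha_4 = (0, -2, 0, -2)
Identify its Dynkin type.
type F_4

Compute the Cartan integers a_ij = 2(alpha_i, alpha_j)/(alpha_j, alpha_j); the resulting 4x4 Cartan matrix is
[[2, 0, -1, 0], [0, 2, 0, -1], [-1, 0, 2, -1], [0, -1, -2, 2]].
The roots have two lengths (squared-length ratio 2:1); the short ones are alpha_{1,3}. The associated Dynkin diagram is a chain of 4 nodes with a double edge between the middle two (F_4), so the type is F_4.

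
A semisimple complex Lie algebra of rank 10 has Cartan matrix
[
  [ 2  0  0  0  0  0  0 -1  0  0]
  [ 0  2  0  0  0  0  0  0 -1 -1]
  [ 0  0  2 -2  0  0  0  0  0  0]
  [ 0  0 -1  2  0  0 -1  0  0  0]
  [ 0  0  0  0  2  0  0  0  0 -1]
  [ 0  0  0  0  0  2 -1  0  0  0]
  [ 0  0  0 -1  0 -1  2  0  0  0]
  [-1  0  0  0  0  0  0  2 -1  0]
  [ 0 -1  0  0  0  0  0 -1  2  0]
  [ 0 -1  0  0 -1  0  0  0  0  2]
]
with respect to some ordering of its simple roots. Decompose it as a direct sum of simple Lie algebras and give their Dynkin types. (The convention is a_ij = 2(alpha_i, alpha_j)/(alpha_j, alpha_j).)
The diagram associated to this matrix has two connected components: the simple roots {alpha_1, alpha_2, alpha_5, alpha_8, alpha_9, alpha_10} form a chain of 6 nodes with single edges (A_6), and {alpha_3, alpha_4, alpha_6, alpha_7} form a chain of 4 nodes with a double edge at one end; the terminal node there is the unique long simple root (C_4). A semisimple Lie algebra decomposes uniquely as the direct sum of simple ideals, one per connected component of its Dynkin diagram, so g ≅ A_6 ⊕ C_4 (dimension 48 + 36 = 84).

A_6 (sl(7)) ⊕ C_4 (sp(8))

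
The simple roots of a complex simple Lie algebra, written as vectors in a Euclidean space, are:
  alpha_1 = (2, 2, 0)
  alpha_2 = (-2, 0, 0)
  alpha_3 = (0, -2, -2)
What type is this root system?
B3

Compute the Cartan integers a_ij = 2(alpha_i, alpha_j)/(alpha_j, alpha_j); the resulting 3x3 Cartan matrix is
[[2, -2, -1], [-1, 2, 0], [-1, 0, 2]].
The roots have two lengths (squared-length ratio 2:1); the short ones are alpha_{2}. The associated Dynkin diagram is a chain of 3 nodes with a double edge at one end; the terminal node there is the unique short simple root (B_3), so the type is B_3 (the algebra so(7)).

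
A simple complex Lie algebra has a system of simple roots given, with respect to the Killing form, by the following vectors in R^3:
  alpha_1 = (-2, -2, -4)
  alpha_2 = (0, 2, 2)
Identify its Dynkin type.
Compute the Cartan integers a_ij = 2(alpha_i, alpha_j)/(alpha_j, alpha_j); the resulting 2x2 Cartan matrix is
[[2, -3], [-1, 2]].
The roots have two lengths (squared-length ratio 3:1); the short ones are alpha_{2}. The associated Dynkin diagram is two nodes joined by a triple edge (G_2), so the type is G_2.

G_2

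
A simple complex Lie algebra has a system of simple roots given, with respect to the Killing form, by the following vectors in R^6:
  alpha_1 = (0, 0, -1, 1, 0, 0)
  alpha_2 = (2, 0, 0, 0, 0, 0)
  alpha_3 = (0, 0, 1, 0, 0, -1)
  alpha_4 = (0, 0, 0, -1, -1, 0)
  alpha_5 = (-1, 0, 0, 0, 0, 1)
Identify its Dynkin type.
Compute the Cartan integers a_ij = 2(alpha_i, alpha_j)/(alpha_j, alpha_j); the resulting 5x5 Cartan matrix is
[[2, 0, -1, -1, 0], [0, 2, 0, 0, -2], [-1, 0, 2, 0, -1], [-1, 0, 0, 2, 0], [0, -1, -1, 0, 2]].
The roots have two lengths (squared-length ratio 2:1); the short ones are alpha_{1,3,4,5}. The associated Dynkin diagram is a chain of 5 nodes with a double edge at one end; the terminal node there is the unique long simple root (C_5), so the type is C_5 (the algebra sp(10)).

type C_5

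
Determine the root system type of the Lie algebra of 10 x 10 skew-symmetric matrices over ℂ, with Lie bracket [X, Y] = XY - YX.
This is so(10) with 10 even, which has dimension 10(10-1)/2 = 45 and rank 10/2 = 5. In the classification of classical Lie algebras, the orthogonal algebra so(2n) in an even number of variables has type D_n; here n = 5, so the Dynkin diagram is a chain of 3 nodes with a fork of two nodes at one end (D_5). Hence the type is D_5.

D5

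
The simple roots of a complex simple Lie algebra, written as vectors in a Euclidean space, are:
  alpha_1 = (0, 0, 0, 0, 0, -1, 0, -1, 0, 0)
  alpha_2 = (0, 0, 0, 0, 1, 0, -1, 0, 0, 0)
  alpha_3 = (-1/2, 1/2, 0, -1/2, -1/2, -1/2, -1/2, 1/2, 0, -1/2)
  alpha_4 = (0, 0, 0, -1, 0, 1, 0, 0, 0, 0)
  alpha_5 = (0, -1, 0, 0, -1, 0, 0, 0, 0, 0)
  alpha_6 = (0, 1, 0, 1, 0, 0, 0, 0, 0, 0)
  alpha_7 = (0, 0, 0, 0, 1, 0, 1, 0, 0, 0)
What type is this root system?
type E_7

Compute the Cartan integers a_ij = 2(alpha_i, alpha_j)/(alpha_j, alpha_j); the resulting 7x7 Cartan matrix is
[[2, 0, 0, -1, 0, 0, 0], [0, 2, 0, 0, -1, 0, 0], [0, 0, 2, 0, 0, 0, -1], [-1, 0, 0, 2, 0, -1, 0], [0, -1, 0, 0, 2, -1, -1], [0, 0, 0, -1, -1, 2, 0], [0, 0, -1, 0, -1, 0, 2]].
All simple roots have the same length, so the diagram is simply laced. The associated Dynkin diagram is a chain of 6 nodes with one extra node attached to the third node from one end (E_7), so the type is E_7.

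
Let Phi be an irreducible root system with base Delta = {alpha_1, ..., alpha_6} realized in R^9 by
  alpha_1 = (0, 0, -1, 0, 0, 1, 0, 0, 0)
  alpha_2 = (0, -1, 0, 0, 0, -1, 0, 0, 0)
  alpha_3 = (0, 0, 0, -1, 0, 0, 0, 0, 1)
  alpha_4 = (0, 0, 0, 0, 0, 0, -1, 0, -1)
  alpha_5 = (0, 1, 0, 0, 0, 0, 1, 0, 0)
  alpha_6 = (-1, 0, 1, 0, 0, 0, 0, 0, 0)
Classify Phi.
A_6 (sl(7))

Compute the Cartan integers a_ij = 2(alpha_i, alpha_j)/(alpha_j, alpha_j); the resulting 6x6 Cartan matrix is
[[2, -1, 0, 0, 0, -1], [-1, 2, 0, 0, -1, 0], [0, 0, 2, -1, 0, 0], [0, 0, -1, 2, -1, 0], [0, -1, 0, -1, 2, 0], [-1, 0, 0, 0, 0, 2]].
All simple roots have the same length, so the diagram is simply laced. The associated Dynkin diagram is a chain of 6 nodes with single edges (A_6), so the type is A_6 (the algebra sl(7)).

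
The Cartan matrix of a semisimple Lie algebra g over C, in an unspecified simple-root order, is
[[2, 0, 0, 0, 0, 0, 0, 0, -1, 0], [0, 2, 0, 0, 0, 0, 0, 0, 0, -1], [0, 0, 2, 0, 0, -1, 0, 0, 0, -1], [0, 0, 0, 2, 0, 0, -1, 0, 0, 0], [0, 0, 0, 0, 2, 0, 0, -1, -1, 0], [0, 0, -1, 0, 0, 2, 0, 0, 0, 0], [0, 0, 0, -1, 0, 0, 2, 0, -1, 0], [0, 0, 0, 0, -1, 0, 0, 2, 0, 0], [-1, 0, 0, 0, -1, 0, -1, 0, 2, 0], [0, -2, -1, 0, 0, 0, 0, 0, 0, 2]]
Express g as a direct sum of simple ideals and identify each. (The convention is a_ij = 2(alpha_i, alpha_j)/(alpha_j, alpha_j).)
B4 ⊕ E6

The diagram associated to this matrix has two connected components: the simple roots {alpha_2, alpha_3, alpha_6, alpha_10} form a chain of 4 nodes with a double edge at one end; the terminal node there is the unique short simple root (B_4), and {alpha_1, alpha_4, alpha_5, alpha_7, alpha_8, alpha_9} form a chain of 5 nodes with one extra node attached to the third node from one end (E_6). A semisimple Lie algebra decomposes uniquely as the direct sum of simple ideals, one per connected component of its Dynkin diagram, so g ≅ B_4 ⊕ E_6 (dimension 36 + 78 = 114).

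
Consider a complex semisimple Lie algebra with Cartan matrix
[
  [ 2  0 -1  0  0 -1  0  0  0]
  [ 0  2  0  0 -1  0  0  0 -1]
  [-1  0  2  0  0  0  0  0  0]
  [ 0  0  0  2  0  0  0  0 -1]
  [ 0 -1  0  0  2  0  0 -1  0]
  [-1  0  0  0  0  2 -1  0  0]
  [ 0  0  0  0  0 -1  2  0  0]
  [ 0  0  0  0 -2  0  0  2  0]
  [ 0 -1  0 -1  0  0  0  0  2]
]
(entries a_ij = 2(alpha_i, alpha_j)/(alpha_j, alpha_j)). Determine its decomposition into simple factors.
The diagram associated to this matrix has two connected components: the simple roots {alpha_1, alpha_3, alpha_6, alpha_7} form a chain of 4 nodes with single edges (A_4), and {alpha_2, alpha_4, alpha_5, alpha_8, alpha_9} form a chain of 5 nodes with a double edge at one end; the terminal node there is the unique long simple root (C_5). A semisimple Lie algebra decomposes uniquely as the direct sum of simple ideals, one per connected component of its Dynkin diagram, so g ≅ A_4 ⊕ C_5 (dimension 24 + 55 = 79).

A4 + C5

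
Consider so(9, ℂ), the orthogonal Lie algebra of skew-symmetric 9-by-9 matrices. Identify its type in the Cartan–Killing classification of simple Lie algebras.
type B_4

This is so(9) with 9 odd, which has dimension 9(9-1)/2 = 36 and rank (9-1)/2 = 4. In the classification of classical Lie algebras, the orthogonal algebra so(2n+1) in an odd number of variables has type B_n; here n = 4, so the Dynkin diagram is a chain of 4 nodes with a double edge at one end; the terminal node there is the unique short simple root (B_4). Hence the type is B_4.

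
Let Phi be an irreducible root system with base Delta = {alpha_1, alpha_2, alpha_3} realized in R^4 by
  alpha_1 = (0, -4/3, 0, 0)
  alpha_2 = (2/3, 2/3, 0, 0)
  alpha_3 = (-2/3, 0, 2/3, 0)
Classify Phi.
C3

Compute the Cartan integers a_ij = 2(alpha_i, alpha_j)/(alpha_j, alpha_j); the resulting 3x3 Cartan matrix is
[[2, -2, 0], [-1, 2, -1], [0, -1, 2]].
The roots have two lengths (squared-length ratio 2:1); the short ones are alpha_{2,3}. The associated Dynkin diagram is a chain of 3 nodes with a double edge at one end; the terminal node there is the unique long simple root (C_3), so the type is C_3 (the algebra sp(6)).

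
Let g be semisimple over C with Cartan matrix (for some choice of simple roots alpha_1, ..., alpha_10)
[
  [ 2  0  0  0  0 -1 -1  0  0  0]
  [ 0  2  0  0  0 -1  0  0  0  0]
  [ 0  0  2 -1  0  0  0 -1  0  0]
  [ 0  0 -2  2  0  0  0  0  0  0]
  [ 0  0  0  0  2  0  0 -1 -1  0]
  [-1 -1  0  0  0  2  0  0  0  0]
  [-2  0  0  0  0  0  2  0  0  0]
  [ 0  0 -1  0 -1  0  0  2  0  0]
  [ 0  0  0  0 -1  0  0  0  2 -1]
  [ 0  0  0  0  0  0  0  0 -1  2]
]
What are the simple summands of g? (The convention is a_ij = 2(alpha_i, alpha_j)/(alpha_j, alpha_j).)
type C_4 + type C_6

The diagram associated to this matrix has two connected components: the simple roots {alpha_1, alpha_2, alpha_6, alpha_7} form a chain of 4 nodes with a double edge at one end; the terminal node there is the unique long simple root (C_4), and {alpha_3, alpha_4, alpha_5, alpha_8, alpha_9, alpha_10} form a chain of 6 nodes with a double edge at one end; the terminal node there is the unique long simple root (C_6). A semisimple Lie algebra decomposes uniquely as the direct sum of simple ideals, one per connected component of its Dynkin diagram, so g ≅ C_4 ⊕ C_6 (dimension 36 + 78 = 114).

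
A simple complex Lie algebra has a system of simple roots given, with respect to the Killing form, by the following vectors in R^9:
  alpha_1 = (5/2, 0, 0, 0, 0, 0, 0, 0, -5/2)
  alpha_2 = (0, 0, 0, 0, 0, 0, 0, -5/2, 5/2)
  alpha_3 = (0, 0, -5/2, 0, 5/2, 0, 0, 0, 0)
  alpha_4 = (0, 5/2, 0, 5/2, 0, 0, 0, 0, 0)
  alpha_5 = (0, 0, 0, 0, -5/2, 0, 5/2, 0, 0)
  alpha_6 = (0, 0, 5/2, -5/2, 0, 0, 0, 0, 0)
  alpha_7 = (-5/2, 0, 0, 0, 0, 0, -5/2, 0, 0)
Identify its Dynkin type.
type A_7

Compute the Cartan integers a_ij = 2(alpha_i, alpha_j)/(alpha_j, alpha_j); the resulting 7x7 Cartan matrix is
[[2, -1, 0, 0, 0, 0, -1], [-1, 2, 0, 0, 0, 0, 0], [0, 0, 2, 0, -1, -1, 0], [0, 0, 0, 2, 0, -1, 0], [0, 0, -1, 0, 2, 0, -1], [0, 0, -1, -1, 0, 2, 0], [-1, 0, 0, 0, -1, 0, 2]].
All simple roots have the same length, so the diagram is simply laced. The associated Dynkin diagram is a chain of 7 nodes with single edges (A_7), so the type is A_7 (the algebra sl(8)).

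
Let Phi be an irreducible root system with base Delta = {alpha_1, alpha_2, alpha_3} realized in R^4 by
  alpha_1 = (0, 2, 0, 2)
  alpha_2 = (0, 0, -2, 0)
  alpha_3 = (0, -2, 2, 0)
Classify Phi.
Compute the Cartan integers a_ij = 2(alpha_i, alpha_j)/(alpha_j, alpha_j); the resulting 3x3 Cartan matrix is
[[2, 0, -1], [0, 2, -1], [-1, -2, 2]].
The roots have two lengths (squared-length ratio 2:1); the short ones are alpha_{2}. The associated Dynkin diagram is a chain of 3 nodes with a double edge at one end; the terminal node there is the unique short simple root (B_3), so the type is B_3 (the algebra so(7)).

B3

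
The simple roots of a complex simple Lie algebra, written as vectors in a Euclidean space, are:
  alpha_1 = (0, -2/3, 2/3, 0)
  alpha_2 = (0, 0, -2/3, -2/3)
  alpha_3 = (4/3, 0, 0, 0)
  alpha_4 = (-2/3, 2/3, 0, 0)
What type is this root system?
Compute the Cartan integers a_ij = 2(alpha_i, alpha_j)/(alpha_j, alpha_j); the resulting 4x4 Cartan matrix is
[[2, -1, 0, -1], [-1, 2, 0, 0], [0, 0, 2, -2], [-1, 0, -1, 2]].
The roots have two lengths (squared-length ratio 2:1); the short ones are alpha_{1,2,4}. The associated Dynkin diagram is a chain of 4 nodes with a double edge at one end; the terminal node there is the unique long simple root (C_4), so the type is C_4 (the algebra sp(8)).

C_4 (sp(8))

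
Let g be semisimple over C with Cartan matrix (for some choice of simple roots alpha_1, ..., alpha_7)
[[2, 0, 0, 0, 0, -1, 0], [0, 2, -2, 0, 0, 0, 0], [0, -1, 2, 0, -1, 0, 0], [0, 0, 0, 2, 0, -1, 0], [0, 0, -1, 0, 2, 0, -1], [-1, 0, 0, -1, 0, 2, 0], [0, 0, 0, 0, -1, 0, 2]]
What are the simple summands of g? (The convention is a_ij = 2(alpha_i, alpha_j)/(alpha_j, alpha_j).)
A3 ⊕ C4

The diagram associated to this matrix has two connected components: the simple roots {alpha_1, alpha_4, alpha_6} form a chain of 3 nodes with single edges (A_3), and {alpha_2, alpha_3, alpha_5, alpha_7} form a chain of 4 nodes with a double edge at one end; the terminal node there is the unique long simple root (C_4). A semisimple Lie algebra decomposes uniquely as the direct sum of simple ideals, one per connected component of its Dynkin diagram, so g ≅ A_3 ⊕ C_4 (dimension 15 + 36 = 51).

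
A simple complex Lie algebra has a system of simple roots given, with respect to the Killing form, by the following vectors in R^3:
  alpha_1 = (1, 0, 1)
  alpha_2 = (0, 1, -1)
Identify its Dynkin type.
Compute the Cartan integers a_ij = 2(alpha_i, alpha_j)/(alpha_j, alpha_j); the resulting 2x2 Cartan matrix is
[[2, -1], [-1, 2]].
All simple roots have the same length, so the diagram is simply laced. The associated Dynkin diagram is a chain of 2 nodes with single edges (A_2), so the type is A_2 (the algebra sl(3)).

A_2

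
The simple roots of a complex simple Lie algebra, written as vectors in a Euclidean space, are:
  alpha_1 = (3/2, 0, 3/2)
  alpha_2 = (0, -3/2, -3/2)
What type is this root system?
A_2

Compute the Cartan integers a_ij = 2(alpha_i, alpha_j)/(alpha_j, alpha_j); the resulting 2x2 Cartan matrix is
[[2, -1], [-1, 2]].
All simple roots have the same length, so the diagram is simply laced. The associated Dynkin diagram is a chain of 2 nodes with single edges (A_2), so the type is A_2 (the algebra sl(3)).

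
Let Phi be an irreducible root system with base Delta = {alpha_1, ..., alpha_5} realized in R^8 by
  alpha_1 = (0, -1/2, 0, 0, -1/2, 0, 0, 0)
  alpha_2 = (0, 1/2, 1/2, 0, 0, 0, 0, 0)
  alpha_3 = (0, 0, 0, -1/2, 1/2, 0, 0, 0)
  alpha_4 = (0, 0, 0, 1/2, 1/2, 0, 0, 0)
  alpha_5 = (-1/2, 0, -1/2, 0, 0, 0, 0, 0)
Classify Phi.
type D_5

Compute the Cartan integers a_ij = 2(alpha_i, alpha_j)/(alpha_j, alpha_j); the resulting 5x5 Cartan matrix is
[[2, -1, -1, -1, 0], [-1, 2, 0, 0, -1], [-1, 0, 2, 0, 0], [-1, 0, 0, 2, 0], [0, -1, 0, 0, 2]].
All simple roots have the same length, so the diagram is simply laced. The associated Dynkin diagram is a chain of 3 nodes with a fork of two nodes at one end (D_5), so the type is D_5 (the algebra so(10)).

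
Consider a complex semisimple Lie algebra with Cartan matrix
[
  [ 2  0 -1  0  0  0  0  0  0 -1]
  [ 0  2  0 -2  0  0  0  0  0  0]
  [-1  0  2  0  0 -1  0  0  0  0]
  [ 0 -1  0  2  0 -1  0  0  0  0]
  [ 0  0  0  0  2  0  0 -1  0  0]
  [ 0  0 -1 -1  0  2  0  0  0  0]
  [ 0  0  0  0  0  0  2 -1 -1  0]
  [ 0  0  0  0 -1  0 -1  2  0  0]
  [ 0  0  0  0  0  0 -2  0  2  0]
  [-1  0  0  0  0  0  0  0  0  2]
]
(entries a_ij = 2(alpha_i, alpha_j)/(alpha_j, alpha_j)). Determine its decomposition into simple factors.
type C_4 ⊕ type C_6

The diagram associated to this matrix has two connected components: the simple roots {alpha_5, alpha_7, alpha_8, alpha_9} form a chain of 4 nodes with a double edge at one end; the terminal node there is the unique long simple root (C_4), and {alpha_1, alpha_2, alpha_3, alpha_4, alpha_6, alpha_10} form a chain of 6 nodes with a double edge at one end; the terminal node there is the unique long simple root (C_6). A semisimple Lie algebra decomposes uniquely as the direct sum of simple ideals, one per connected component of its Dynkin diagram, so g ≅ C_4 ⊕ C_6 (dimension 36 + 78 = 114).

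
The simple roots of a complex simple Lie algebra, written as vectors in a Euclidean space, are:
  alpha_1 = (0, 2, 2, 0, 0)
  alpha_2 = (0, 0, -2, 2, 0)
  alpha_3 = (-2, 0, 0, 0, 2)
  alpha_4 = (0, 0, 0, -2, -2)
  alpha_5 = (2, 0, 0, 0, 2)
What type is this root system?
Compute the Cartan integers a_ij = 2(alpha_i, alpha_j)/(alpha_j, alpha_j); the resulting 5x5 Cartan matrix is
[[2, -1, 0, 0, 0], [-1, 2, 0, -1, 0], [0, 0, 2, -1, 0], [0, -1, -1, 2, -1], [0, 0, 0, -1, 2]].
All simple roots have the same length, so the diagram is simply laced. The associated Dynkin diagram is a chain of 3 nodes with a fork of two nodes at one end (D_5), so the type is D_5 (the algebra so(10)).

D_5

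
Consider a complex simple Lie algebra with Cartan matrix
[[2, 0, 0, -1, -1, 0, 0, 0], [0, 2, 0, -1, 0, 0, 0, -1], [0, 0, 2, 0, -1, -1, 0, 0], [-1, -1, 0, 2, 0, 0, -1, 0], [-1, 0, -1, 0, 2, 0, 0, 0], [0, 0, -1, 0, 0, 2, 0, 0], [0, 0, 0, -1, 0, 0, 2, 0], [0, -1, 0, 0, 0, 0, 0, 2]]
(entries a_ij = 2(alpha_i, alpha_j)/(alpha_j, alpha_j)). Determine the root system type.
type E_8

The matrix has rank 8 with 2's on the diagonal. Reading the off-diagonal entries as Dynkin edges (a single edge where a_ij = a_ji = -1; a double or triple edge where a_ij * a_ji = 2 or 3), the diagram is a chain of 7 nodes with one extra node attached to the third node from one end (E_8). One simple-root ordering that puts it in standard form is (alpha_8, alpha_7, alpha_2, alpha_4, alpha_1, alpha_5, alpha_3, alpha_6). So the algebra is type E_8.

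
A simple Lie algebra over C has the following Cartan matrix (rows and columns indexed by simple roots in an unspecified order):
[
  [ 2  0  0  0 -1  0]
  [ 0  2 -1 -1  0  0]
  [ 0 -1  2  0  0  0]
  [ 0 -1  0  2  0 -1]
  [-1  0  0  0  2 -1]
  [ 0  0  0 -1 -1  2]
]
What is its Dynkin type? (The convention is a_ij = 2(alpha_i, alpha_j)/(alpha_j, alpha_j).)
A_6 (sl(7))

The matrix has rank 6 with 2's on the diagonal. Reading the off-diagonal entries as Dynkin edges (a single edge where a_ij = a_ji = -1; a double or triple edge where a_ij * a_ji = 2 or 3), the diagram is a chain of 6 nodes with single edges (A_6). One simple-root ordering that puts it in standard form is (alpha_3, alpha_2, alpha_4, alpha_6, alpha_5, alpha_1). So the algebra is type A_6, i.e. sl(7).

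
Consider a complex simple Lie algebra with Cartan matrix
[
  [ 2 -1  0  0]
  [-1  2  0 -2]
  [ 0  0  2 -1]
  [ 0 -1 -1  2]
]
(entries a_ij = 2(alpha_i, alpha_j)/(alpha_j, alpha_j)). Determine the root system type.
The matrix has rank 4 with 2's on the diagonal. Reading the off-diagonal entries as Dynkin edges (a single edge where a_ij = a_ji = -1; a double or triple edge where a_ij * a_ji = 2 or 3), the diagram is a chain of 4 nodes with a double edge between the middle two (F_4). One simple-root ordering that puts it in standard form is (alpha_1, alpha_2, alpha_4, alpha_3). So the algebra is type F_4.

type F_4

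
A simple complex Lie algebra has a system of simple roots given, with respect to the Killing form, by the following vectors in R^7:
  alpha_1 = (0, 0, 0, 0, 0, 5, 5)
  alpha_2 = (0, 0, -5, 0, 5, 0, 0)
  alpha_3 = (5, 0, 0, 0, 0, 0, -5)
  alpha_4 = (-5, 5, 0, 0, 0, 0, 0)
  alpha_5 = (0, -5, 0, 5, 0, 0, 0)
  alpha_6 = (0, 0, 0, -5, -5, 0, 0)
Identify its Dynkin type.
A_6 (sl(7))

Compute the Cartan integers a_ij = 2(alpha_i, alpha_j)/(alpha_j, alpha_j); the resulting 6x6 Cartan matrix is
[[2, 0, -1, 0, 0, 0], [0, 2, 0, 0, 0, -1], [-1, 0, 2, -1, 0, 0], [0, 0, -1, 2, -1, 0], [0, 0, 0, -1, 2, -1], [0, -1, 0, 0, -1, 2]].
All simple roots have the same length, so the diagram is simply laced. The associated Dynkin diagram is a chain of 6 nodes with single edges (A_6), so the type is A_6 (the algebra sl(7)).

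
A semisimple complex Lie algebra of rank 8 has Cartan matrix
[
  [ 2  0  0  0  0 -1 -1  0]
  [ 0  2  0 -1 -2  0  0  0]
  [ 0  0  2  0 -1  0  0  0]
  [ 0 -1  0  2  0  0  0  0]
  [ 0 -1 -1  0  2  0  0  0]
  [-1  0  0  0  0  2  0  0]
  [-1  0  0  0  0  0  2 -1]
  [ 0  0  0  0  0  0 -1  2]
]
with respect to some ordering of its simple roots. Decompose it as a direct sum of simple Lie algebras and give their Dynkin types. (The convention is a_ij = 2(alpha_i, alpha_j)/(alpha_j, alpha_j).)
A_4 (sl(5)) ⊕ F_4

The diagram associated to this matrix has two connected components: the simple roots {alpha_1, alpha_6, alpha_7, alpha_8} form a chain of 4 nodes with single edges (A_4), and {alpha_2, alpha_3, alpha_4, alpha_5} form a chain of 4 nodes with a double edge between the middle two (F_4). A semisimple Lie algebra decomposes uniquely as the direct sum of simple ideals, one per connected component of its Dynkin diagram, so g ≅ A_4 ⊕ F_4 (dimension 24 + 52 = 76).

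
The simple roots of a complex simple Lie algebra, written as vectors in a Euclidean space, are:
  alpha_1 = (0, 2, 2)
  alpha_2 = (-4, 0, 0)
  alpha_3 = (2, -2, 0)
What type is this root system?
C_3

Compute the Cartan integers a_ij = 2(alpha_i, alpha_j)/(alpha_j, alpha_j); the resulting 3x3 Cartan matrix is
[[2, 0, -1], [0, 2, -2], [-1, -1, 2]].
The roots have two lengths (squared-length ratio 2:1); the short ones are alpha_{1,3}. The associated Dynkin diagram is a chain of 3 nodes with a double edge at one end; the terminal node there is the unique long simple root (C_3), so the type is C_3 (the algebra sp(6)).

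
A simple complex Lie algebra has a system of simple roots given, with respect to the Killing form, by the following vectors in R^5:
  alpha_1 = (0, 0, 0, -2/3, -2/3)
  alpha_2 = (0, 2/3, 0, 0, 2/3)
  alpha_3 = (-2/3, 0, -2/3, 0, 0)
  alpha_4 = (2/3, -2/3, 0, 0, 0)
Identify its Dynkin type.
Compute the Cartan integers a_ij = 2(alpha_i, alpha_j)/(alpha_j, alpha_j); the resulting 4x4 Cartan matrix is
[[2, -1, 0, 0], [-1, 2, 0, -1], [0, 0, 2, -1], [0, -1, -1, 2]].
All simple roots have the same length, so the diagram is simply laced. The associated Dynkin diagram is a chain of 4 nodes with single edges (A_4), so the type is A_4 (the algebra sl(5)).

A_4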